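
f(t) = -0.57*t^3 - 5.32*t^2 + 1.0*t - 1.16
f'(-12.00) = -117.56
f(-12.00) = 205.72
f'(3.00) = -46.31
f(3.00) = -61.43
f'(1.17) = -13.79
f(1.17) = -8.19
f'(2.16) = -29.96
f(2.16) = -29.57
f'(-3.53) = 17.25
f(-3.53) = -45.91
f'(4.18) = -73.35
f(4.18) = -131.56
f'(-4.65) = 13.50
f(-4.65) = -63.53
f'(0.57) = -5.62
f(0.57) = -2.42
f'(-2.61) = 17.12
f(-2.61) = -29.88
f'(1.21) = -14.38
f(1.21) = -8.75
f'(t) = -1.71*t^2 - 10.64*t + 1.0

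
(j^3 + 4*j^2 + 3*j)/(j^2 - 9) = j*(j + 1)/(j - 3)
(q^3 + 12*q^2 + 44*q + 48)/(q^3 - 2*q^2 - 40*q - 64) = (q + 6)/(q - 8)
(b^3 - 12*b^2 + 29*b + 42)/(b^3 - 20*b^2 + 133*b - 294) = (b + 1)/(b - 7)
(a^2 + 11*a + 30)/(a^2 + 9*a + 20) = (a + 6)/(a + 4)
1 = 1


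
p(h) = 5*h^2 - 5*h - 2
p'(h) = 10*h - 5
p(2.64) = 19.65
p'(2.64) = 21.40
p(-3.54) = 78.36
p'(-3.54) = -40.40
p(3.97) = 56.95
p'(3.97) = 34.70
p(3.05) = 29.26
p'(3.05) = 25.50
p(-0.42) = 0.98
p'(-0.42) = -9.20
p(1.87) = 6.13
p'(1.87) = 13.70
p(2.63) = 19.43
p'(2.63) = 21.30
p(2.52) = 17.15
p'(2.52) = 20.20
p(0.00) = -2.00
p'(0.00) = -5.00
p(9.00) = 358.00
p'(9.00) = 85.00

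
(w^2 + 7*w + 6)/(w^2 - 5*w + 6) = (w^2 + 7*w + 6)/(w^2 - 5*w + 6)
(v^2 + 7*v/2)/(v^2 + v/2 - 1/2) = v*(2*v + 7)/(2*v^2 + v - 1)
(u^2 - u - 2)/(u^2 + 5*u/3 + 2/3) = 3*(u - 2)/(3*u + 2)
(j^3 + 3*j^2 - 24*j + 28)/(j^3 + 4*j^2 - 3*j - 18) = (j^2 + 5*j - 14)/(j^2 + 6*j + 9)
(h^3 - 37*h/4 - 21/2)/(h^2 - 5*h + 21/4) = (2*h^2 + 7*h + 6)/(2*h - 3)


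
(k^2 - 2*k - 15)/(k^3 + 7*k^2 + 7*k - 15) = (k - 5)/(k^2 + 4*k - 5)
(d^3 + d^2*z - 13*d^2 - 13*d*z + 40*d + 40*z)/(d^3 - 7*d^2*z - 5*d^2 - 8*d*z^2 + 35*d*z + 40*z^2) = (8 - d)/(-d + 8*z)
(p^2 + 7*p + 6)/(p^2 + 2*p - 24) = (p + 1)/(p - 4)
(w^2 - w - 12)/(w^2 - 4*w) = (w + 3)/w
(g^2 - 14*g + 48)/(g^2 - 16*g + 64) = (g - 6)/(g - 8)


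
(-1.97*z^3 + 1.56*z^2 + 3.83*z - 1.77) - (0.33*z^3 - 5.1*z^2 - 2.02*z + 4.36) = -2.3*z^3 + 6.66*z^2 + 5.85*z - 6.13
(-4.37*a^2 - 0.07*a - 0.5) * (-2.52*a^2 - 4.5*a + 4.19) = 11.0124*a^4 + 19.8414*a^3 - 16.7353*a^2 + 1.9567*a - 2.095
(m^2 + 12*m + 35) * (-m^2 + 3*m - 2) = -m^4 - 9*m^3 - m^2 + 81*m - 70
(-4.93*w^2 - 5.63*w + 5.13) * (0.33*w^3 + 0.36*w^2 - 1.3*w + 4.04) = -1.6269*w^5 - 3.6327*w^4 + 6.0751*w^3 - 10.7514*w^2 - 29.4142*w + 20.7252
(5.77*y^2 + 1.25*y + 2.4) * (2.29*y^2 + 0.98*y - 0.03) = 13.2133*y^4 + 8.5171*y^3 + 6.5479*y^2 + 2.3145*y - 0.072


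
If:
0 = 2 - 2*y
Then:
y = 1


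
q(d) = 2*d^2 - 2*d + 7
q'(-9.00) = -38.00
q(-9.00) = 187.00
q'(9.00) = 34.00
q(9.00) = 151.00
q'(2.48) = 7.92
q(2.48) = 14.34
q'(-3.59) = -16.36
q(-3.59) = 39.96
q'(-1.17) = -6.68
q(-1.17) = 12.08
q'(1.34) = 3.36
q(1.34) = 7.91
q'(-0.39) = -3.56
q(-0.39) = 8.08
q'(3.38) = 11.52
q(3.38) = 23.09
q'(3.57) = 12.28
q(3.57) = 25.35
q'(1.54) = 4.16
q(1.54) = 8.66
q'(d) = 4*d - 2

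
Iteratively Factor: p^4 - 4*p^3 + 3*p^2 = (p - 3)*(p^3 - p^2) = p*(p - 3)*(p^2 - p) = p^2*(p - 3)*(p - 1)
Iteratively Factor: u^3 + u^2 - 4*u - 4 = (u - 2)*(u^2 + 3*u + 2) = (u - 2)*(u + 1)*(u + 2)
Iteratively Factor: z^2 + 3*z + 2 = (z + 2)*(z + 1)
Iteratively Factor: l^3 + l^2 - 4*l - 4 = (l - 2)*(l^2 + 3*l + 2) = (l - 2)*(l + 1)*(l + 2)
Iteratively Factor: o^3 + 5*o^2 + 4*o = (o + 1)*(o^2 + 4*o) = (o + 1)*(o + 4)*(o)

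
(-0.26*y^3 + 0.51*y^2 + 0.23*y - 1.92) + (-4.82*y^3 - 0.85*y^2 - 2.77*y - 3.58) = -5.08*y^3 - 0.34*y^2 - 2.54*y - 5.5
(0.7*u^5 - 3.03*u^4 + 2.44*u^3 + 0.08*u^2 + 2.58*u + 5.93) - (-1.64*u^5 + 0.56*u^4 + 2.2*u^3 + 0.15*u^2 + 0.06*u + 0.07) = 2.34*u^5 - 3.59*u^4 + 0.24*u^3 - 0.07*u^2 + 2.52*u + 5.86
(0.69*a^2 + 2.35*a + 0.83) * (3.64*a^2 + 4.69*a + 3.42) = 2.5116*a^4 + 11.7901*a^3 + 16.4025*a^2 + 11.9297*a + 2.8386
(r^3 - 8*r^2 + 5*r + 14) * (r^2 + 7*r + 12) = r^5 - r^4 - 39*r^3 - 47*r^2 + 158*r + 168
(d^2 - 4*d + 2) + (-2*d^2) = -d^2 - 4*d + 2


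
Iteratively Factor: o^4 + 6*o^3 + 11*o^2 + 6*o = (o + 3)*(o^3 + 3*o^2 + 2*o) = (o + 2)*(o + 3)*(o^2 + o) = o*(o + 2)*(o + 3)*(o + 1)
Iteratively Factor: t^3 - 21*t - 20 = (t + 4)*(t^2 - 4*t - 5) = (t + 1)*(t + 4)*(t - 5)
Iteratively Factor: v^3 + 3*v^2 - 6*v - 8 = (v + 4)*(v^2 - v - 2) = (v - 2)*(v + 4)*(v + 1)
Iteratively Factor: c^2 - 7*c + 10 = (c - 5)*(c - 2)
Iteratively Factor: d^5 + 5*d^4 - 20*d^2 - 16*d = (d)*(d^4 + 5*d^3 - 20*d - 16) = d*(d - 2)*(d^3 + 7*d^2 + 14*d + 8) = d*(d - 2)*(d + 4)*(d^2 + 3*d + 2) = d*(d - 2)*(d + 1)*(d + 4)*(d + 2)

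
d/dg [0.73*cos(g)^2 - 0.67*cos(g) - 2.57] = (0.67 - 1.46*cos(g))*sin(g)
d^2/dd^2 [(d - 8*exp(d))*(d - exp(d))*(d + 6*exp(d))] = -3*d^2*exp(d) - 184*d*exp(2*d) - 12*d*exp(d) + 6*d + 432*exp(3*d) - 184*exp(2*d) - 6*exp(d)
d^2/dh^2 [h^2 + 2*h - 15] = 2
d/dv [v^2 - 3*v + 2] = 2*v - 3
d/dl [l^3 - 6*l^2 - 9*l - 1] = 3*l^2 - 12*l - 9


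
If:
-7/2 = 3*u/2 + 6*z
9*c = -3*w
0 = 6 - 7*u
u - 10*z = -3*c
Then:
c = -53/18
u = 6/7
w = 53/6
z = -67/84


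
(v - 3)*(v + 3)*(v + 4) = v^3 + 4*v^2 - 9*v - 36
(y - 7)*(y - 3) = y^2 - 10*y + 21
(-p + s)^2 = p^2 - 2*p*s + s^2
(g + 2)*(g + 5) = g^2 + 7*g + 10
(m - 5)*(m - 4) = m^2 - 9*m + 20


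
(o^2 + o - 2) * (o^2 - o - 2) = o^4 - 5*o^2 + 4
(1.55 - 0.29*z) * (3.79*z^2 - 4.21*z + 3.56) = -1.0991*z^3 + 7.0954*z^2 - 7.5579*z + 5.518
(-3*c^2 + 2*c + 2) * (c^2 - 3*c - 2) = -3*c^4 + 11*c^3 + 2*c^2 - 10*c - 4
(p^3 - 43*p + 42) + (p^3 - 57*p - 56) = 2*p^3 - 100*p - 14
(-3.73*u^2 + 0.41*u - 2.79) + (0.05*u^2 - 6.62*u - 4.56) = -3.68*u^2 - 6.21*u - 7.35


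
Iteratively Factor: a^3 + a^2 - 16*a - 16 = (a + 1)*(a^2 - 16) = (a + 1)*(a + 4)*(a - 4)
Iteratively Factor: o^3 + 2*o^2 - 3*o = (o)*(o^2 + 2*o - 3) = o*(o + 3)*(o - 1)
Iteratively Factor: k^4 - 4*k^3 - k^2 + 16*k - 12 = (k + 2)*(k^3 - 6*k^2 + 11*k - 6) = (k - 2)*(k + 2)*(k^2 - 4*k + 3) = (k - 3)*(k - 2)*(k + 2)*(k - 1)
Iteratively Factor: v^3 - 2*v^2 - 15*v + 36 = (v - 3)*(v^2 + v - 12) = (v - 3)*(v + 4)*(v - 3)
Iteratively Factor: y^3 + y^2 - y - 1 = (y + 1)*(y^2 - 1) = (y + 1)^2*(y - 1)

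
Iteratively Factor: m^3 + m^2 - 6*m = (m - 2)*(m^2 + 3*m) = m*(m - 2)*(m + 3)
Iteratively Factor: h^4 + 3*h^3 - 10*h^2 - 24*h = (h + 2)*(h^3 + h^2 - 12*h) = (h + 2)*(h + 4)*(h^2 - 3*h) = h*(h + 2)*(h + 4)*(h - 3)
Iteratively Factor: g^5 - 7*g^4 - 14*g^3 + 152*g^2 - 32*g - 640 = (g - 5)*(g^4 - 2*g^3 - 24*g^2 + 32*g + 128) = (g - 5)*(g + 2)*(g^3 - 4*g^2 - 16*g + 64) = (g - 5)*(g + 2)*(g + 4)*(g^2 - 8*g + 16) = (g - 5)*(g - 4)*(g + 2)*(g + 4)*(g - 4)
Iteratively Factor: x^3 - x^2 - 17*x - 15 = (x + 3)*(x^2 - 4*x - 5) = (x - 5)*(x + 3)*(x + 1)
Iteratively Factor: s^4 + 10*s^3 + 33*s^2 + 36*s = (s + 3)*(s^3 + 7*s^2 + 12*s) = (s + 3)^2*(s^2 + 4*s) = s*(s + 3)^2*(s + 4)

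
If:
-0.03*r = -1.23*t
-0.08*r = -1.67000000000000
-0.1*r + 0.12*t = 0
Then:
No Solution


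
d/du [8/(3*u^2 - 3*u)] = 8*(1 - 2*u)/(3*u^2*(u - 1)^2)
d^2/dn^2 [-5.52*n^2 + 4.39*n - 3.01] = -11.0400000000000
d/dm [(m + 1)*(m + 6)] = 2*m + 7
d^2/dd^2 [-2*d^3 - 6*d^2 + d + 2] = -12*d - 12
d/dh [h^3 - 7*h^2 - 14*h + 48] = 3*h^2 - 14*h - 14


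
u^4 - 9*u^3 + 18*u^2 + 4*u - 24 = (u - 6)*(u - 2)^2*(u + 1)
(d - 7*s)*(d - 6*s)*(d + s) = d^3 - 12*d^2*s + 29*d*s^2 + 42*s^3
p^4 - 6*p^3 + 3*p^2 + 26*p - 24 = (p - 4)*(p - 3)*(p - 1)*(p + 2)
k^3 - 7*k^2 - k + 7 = (k - 7)*(k - 1)*(k + 1)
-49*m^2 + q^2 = (-7*m + q)*(7*m + q)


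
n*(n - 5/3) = n^2 - 5*n/3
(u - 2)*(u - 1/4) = u^2 - 9*u/4 + 1/2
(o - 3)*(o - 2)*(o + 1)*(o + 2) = o^4 - 2*o^3 - 7*o^2 + 8*o + 12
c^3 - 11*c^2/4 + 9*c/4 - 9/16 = (c - 3/2)*(c - 3/4)*(c - 1/2)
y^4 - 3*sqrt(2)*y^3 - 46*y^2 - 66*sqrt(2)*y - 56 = (y - 7*sqrt(2))*(y + sqrt(2))^2*(y + 2*sqrt(2))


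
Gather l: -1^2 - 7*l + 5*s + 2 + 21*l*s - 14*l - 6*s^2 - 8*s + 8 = l*(21*s - 21) - 6*s^2 - 3*s + 9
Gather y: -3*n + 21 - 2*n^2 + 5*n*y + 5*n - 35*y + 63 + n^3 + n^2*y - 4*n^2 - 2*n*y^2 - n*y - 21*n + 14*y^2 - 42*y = n^3 - 6*n^2 - 19*n + y^2*(14 - 2*n) + y*(n^2 + 4*n - 77) + 84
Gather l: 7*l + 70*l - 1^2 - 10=77*l - 11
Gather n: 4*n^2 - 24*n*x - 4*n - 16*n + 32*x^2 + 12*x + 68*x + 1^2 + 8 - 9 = 4*n^2 + n*(-24*x - 20) + 32*x^2 + 80*x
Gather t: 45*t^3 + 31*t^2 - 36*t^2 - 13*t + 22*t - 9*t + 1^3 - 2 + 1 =45*t^3 - 5*t^2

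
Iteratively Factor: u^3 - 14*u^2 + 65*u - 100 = (u - 5)*(u^2 - 9*u + 20) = (u - 5)*(u - 4)*(u - 5)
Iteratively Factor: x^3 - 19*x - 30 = (x - 5)*(x^2 + 5*x + 6) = (x - 5)*(x + 2)*(x + 3)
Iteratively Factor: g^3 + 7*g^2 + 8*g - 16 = (g + 4)*(g^2 + 3*g - 4) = (g - 1)*(g + 4)*(g + 4)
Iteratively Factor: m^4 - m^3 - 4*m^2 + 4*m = (m + 2)*(m^3 - 3*m^2 + 2*m) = (m - 2)*(m + 2)*(m^2 - m) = m*(m - 2)*(m + 2)*(m - 1)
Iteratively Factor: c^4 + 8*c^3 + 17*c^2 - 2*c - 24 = (c + 3)*(c^3 + 5*c^2 + 2*c - 8) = (c + 2)*(c + 3)*(c^2 + 3*c - 4) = (c - 1)*(c + 2)*(c + 3)*(c + 4)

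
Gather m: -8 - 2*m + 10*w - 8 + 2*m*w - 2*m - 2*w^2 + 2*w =m*(2*w - 4) - 2*w^2 + 12*w - 16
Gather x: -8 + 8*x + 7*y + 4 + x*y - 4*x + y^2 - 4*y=x*(y + 4) + y^2 + 3*y - 4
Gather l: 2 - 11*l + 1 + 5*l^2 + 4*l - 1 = 5*l^2 - 7*l + 2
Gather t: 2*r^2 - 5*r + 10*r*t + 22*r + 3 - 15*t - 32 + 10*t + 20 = 2*r^2 + 17*r + t*(10*r - 5) - 9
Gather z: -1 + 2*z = 2*z - 1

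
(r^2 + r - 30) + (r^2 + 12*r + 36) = 2*r^2 + 13*r + 6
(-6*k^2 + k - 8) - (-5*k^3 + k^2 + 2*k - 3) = 5*k^3 - 7*k^2 - k - 5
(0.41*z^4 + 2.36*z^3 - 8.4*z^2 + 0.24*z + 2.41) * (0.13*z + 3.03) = 0.0533*z^5 + 1.5491*z^4 + 6.0588*z^3 - 25.4208*z^2 + 1.0405*z + 7.3023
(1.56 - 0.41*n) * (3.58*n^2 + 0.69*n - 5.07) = -1.4678*n^3 + 5.3019*n^2 + 3.1551*n - 7.9092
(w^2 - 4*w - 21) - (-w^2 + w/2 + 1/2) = 2*w^2 - 9*w/2 - 43/2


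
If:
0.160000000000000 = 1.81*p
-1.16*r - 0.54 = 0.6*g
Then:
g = -1.93333333333333*r - 0.9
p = 0.09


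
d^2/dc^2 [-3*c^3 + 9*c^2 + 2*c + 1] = 18 - 18*c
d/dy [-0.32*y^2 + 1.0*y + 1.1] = 1.0 - 0.64*y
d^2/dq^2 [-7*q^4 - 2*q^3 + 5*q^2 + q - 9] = -84*q^2 - 12*q + 10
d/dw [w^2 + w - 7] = 2*w + 1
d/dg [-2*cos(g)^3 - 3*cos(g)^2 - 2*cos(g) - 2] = 2*(3*cos(g)^2 + 3*cos(g) + 1)*sin(g)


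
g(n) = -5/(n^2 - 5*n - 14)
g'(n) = -5*(5 - 2*n)/(n^2 - 5*n - 14)^2 = 5*(2*n - 5)/(-n^2 + 5*n + 14)^2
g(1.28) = 0.27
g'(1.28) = -0.03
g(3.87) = 0.27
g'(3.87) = 0.04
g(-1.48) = 1.13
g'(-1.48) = -2.05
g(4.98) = 0.35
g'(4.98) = 0.12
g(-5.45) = -0.12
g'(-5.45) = -0.04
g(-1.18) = 0.75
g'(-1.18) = -0.82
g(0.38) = 0.32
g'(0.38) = -0.09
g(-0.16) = 0.38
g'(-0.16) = -0.15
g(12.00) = -0.07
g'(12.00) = 0.02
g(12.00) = -0.07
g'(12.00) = 0.02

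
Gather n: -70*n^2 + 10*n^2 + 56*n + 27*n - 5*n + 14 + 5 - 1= -60*n^2 + 78*n + 18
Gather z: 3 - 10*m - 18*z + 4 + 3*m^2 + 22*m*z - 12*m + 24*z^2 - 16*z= 3*m^2 - 22*m + 24*z^2 + z*(22*m - 34) + 7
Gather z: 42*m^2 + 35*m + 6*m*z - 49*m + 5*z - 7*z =42*m^2 - 14*m + z*(6*m - 2)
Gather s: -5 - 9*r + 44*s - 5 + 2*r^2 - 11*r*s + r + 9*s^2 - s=2*r^2 - 8*r + 9*s^2 + s*(43 - 11*r) - 10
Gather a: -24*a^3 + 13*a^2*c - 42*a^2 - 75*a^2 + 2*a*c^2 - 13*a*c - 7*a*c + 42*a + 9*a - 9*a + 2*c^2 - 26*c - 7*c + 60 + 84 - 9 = -24*a^3 + a^2*(13*c - 117) + a*(2*c^2 - 20*c + 42) + 2*c^2 - 33*c + 135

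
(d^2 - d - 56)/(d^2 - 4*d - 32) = (d + 7)/(d + 4)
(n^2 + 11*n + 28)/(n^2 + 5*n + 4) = (n + 7)/(n + 1)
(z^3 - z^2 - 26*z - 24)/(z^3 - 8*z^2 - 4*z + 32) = (z^3 - z^2 - 26*z - 24)/(z^3 - 8*z^2 - 4*z + 32)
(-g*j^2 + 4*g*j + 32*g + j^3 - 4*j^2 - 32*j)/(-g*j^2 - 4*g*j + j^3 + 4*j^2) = (j - 8)/j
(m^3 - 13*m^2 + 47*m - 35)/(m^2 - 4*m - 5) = (m^2 - 8*m + 7)/(m + 1)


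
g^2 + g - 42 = (g - 6)*(g + 7)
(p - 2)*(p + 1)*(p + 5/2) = p^3 + 3*p^2/2 - 9*p/2 - 5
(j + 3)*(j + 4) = j^2 + 7*j + 12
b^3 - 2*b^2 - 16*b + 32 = (b - 4)*(b - 2)*(b + 4)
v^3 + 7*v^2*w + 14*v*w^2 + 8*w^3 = (v + w)*(v + 2*w)*(v + 4*w)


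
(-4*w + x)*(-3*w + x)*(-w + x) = -12*w^3 + 19*w^2*x - 8*w*x^2 + x^3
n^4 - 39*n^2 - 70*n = n*(n - 7)*(n + 2)*(n + 5)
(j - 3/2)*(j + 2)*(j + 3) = j^3 + 7*j^2/2 - 3*j/2 - 9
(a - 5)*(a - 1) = a^2 - 6*a + 5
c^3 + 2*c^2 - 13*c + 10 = (c - 2)*(c - 1)*(c + 5)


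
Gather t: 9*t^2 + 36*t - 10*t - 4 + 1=9*t^2 + 26*t - 3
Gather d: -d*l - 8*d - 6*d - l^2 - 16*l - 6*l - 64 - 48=d*(-l - 14) - l^2 - 22*l - 112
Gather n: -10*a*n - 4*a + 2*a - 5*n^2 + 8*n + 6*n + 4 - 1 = -2*a - 5*n^2 + n*(14 - 10*a) + 3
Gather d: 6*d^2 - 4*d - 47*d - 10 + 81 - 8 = 6*d^2 - 51*d + 63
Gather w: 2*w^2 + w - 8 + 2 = 2*w^2 + w - 6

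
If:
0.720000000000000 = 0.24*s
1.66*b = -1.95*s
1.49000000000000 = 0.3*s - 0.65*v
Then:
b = -3.52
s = 3.00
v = -0.91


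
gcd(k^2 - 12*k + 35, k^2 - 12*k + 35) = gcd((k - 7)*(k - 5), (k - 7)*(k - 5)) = k^2 - 12*k + 35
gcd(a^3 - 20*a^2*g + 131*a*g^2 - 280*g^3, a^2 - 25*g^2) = a - 5*g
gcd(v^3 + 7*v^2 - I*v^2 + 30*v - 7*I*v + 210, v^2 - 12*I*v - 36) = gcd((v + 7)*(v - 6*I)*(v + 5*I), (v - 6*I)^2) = v - 6*I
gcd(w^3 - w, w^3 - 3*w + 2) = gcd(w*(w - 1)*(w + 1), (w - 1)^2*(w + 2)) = w - 1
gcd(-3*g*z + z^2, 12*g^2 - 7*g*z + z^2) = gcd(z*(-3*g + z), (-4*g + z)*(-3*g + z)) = -3*g + z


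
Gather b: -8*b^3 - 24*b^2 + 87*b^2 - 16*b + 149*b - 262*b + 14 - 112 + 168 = -8*b^3 + 63*b^2 - 129*b + 70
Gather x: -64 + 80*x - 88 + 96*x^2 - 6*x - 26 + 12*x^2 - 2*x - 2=108*x^2 + 72*x - 180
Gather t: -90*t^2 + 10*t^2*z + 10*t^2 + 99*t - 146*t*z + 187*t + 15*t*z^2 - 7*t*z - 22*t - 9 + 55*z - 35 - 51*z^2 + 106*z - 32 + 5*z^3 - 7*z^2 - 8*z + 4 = t^2*(10*z - 80) + t*(15*z^2 - 153*z + 264) + 5*z^3 - 58*z^2 + 153*z - 72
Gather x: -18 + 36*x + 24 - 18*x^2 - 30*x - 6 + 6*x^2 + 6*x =-12*x^2 + 12*x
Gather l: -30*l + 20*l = -10*l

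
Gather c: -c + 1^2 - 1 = -c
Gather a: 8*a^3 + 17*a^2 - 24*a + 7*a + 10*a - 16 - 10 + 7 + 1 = 8*a^3 + 17*a^2 - 7*a - 18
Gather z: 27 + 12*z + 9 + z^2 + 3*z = z^2 + 15*z + 36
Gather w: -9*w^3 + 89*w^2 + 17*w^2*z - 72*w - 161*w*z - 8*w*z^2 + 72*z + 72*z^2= -9*w^3 + w^2*(17*z + 89) + w*(-8*z^2 - 161*z - 72) + 72*z^2 + 72*z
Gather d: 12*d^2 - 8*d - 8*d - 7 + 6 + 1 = 12*d^2 - 16*d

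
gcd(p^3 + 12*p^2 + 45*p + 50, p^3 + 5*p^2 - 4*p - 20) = p^2 + 7*p + 10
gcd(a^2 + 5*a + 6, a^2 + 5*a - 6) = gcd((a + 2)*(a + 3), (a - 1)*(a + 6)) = 1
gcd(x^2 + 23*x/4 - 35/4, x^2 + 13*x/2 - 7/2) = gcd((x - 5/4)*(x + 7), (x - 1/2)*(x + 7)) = x + 7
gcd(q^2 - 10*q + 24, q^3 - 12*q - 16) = q - 4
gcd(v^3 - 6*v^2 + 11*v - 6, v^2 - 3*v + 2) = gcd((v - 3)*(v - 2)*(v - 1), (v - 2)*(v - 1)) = v^2 - 3*v + 2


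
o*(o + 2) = o^2 + 2*o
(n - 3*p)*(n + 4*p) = n^2 + n*p - 12*p^2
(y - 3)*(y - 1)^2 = y^3 - 5*y^2 + 7*y - 3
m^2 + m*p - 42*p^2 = (m - 6*p)*(m + 7*p)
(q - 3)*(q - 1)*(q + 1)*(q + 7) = q^4 + 4*q^3 - 22*q^2 - 4*q + 21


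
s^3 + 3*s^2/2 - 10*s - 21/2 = (s - 3)*(s + 1)*(s + 7/2)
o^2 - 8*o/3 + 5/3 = (o - 5/3)*(o - 1)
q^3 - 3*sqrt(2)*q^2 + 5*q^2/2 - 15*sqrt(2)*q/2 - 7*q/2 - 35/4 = (q + 5/2)*(q - 7*sqrt(2)/2)*(q + sqrt(2)/2)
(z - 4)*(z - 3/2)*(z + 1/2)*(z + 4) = z^4 - z^3 - 67*z^2/4 + 16*z + 12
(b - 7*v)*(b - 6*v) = b^2 - 13*b*v + 42*v^2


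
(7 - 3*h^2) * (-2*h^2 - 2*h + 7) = 6*h^4 + 6*h^3 - 35*h^2 - 14*h + 49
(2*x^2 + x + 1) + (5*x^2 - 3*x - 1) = 7*x^2 - 2*x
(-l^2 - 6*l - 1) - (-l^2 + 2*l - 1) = -8*l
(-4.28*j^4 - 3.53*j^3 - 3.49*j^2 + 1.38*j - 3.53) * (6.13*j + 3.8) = -26.2364*j^5 - 37.9029*j^4 - 34.8077*j^3 - 4.8026*j^2 - 16.3949*j - 13.414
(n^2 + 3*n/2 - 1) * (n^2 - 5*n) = n^4 - 7*n^3/2 - 17*n^2/2 + 5*n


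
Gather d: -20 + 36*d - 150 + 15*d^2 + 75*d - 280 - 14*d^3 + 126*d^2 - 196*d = -14*d^3 + 141*d^2 - 85*d - 450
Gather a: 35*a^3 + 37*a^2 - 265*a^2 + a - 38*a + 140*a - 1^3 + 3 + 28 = 35*a^3 - 228*a^2 + 103*a + 30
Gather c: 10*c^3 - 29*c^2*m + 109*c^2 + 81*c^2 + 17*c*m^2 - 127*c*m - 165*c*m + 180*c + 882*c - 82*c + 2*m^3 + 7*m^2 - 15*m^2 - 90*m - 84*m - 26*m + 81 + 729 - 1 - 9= 10*c^3 + c^2*(190 - 29*m) + c*(17*m^2 - 292*m + 980) + 2*m^3 - 8*m^2 - 200*m + 800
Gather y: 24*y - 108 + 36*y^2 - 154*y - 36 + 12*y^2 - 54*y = 48*y^2 - 184*y - 144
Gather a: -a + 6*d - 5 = -a + 6*d - 5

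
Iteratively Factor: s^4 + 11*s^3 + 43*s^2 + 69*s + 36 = (s + 3)*(s^3 + 8*s^2 + 19*s + 12) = (s + 1)*(s + 3)*(s^2 + 7*s + 12) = (s + 1)*(s + 3)*(s + 4)*(s + 3)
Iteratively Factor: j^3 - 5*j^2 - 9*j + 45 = (j - 5)*(j^2 - 9) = (j - 5)*(j + 3)*(j - 3)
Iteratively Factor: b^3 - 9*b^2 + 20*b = (b - 5)*(b^2 - 4*b) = (b - 5)*(b - 4)*(b)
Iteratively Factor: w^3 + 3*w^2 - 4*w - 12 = (w + 2)*(w^2 + w - 6) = (w + 2)*(w + 3)*(w - 2)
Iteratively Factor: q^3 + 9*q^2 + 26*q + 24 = (q + 3)*(q^2 + 6*q + 8) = (q + 2)*(q + 3)*(q + 4)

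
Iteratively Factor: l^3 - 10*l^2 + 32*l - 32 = (l - 2)*(l^2 - 8*l + 16) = (l - 4)*(l - 2)*(l - 4)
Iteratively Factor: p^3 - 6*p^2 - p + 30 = (p - 3)*(p^2 - 3*p - 10) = (p - 5)*(p - 3)*(p + 2)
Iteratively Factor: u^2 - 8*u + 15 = (u - 5)*(u - 3)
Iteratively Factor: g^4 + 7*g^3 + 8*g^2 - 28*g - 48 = (g + 2)*(g^3 + 5*g^2 - 2*g - 24) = (g + 2)*(g + 4)*(g^2 + g - 6) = (g + 2)*(g + 3)*(g + 4)*(g - 2)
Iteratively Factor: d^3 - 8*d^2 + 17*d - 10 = (d - 2)*(d^2 - 6*d + 5) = (d - 5)*(d - 2)*(d - 1)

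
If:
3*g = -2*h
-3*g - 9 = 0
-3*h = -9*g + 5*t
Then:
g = -3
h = 9/2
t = -81/10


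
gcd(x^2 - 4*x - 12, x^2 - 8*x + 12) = x - 6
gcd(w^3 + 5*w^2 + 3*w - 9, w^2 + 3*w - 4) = w - 1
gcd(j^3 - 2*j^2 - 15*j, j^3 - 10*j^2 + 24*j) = j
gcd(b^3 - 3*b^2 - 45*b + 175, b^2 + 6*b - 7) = b + 7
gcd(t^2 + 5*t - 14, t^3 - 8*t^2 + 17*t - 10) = t - 2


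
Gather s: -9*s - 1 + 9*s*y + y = s*(9*y - 9) + y - 1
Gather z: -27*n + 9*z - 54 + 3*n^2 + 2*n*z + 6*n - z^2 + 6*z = 3*n^2 - 21*n - z^2 + z*(2*n + 15) - 54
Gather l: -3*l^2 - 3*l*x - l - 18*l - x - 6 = -3*l^2 + l*(-3*x - 19) - x - 6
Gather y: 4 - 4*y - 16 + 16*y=12*y - 12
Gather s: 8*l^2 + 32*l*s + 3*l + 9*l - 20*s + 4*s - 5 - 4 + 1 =8*l^2 + 12*l + s*(32*l - 16) - 8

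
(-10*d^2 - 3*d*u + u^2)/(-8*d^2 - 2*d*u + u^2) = (-5*d + u)/(-4*d + u)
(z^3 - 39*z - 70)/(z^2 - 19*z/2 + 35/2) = 2*(z^2 + 7*z + 10)/(2*z - 5)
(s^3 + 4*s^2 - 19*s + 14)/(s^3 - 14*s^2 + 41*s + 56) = (s^3 + 4*s^2 - 19*s + 14)/(s^3 - 14*s^2 + 41*s + 56)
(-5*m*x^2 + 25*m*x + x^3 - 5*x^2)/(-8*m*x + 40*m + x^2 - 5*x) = x*(-5*m + x)/(-8*m + x)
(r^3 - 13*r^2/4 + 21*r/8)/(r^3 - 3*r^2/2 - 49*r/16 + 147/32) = 4*r/(4*r + 7)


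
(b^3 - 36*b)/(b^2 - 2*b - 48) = b*(b - 6)/(b - 8)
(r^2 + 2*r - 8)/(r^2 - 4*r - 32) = (r - 2)/(r - 8)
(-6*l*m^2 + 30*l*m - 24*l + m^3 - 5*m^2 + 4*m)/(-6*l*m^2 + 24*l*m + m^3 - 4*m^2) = (m - 1)/m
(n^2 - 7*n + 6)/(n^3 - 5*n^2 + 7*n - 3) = (n - 6)/(n^2 - 4*n + 3)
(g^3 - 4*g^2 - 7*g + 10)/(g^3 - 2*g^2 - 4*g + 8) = (g^2 - 6*g + 5)/(g^2 - 4*g + 4)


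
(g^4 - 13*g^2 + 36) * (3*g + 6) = 3*g^5 + 6*g^4 - 39*g^3 - 78*g^2 + 108*g + 216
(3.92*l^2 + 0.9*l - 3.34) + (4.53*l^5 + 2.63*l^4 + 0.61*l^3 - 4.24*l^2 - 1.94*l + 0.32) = 4.53*l^5 + 2.63*l^4 + 0.61*l^3 - 0.32*l^2 - 1.04*l - 3.02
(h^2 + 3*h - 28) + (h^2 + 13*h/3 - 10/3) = 2*h^2 + 22*h/3 - 94/3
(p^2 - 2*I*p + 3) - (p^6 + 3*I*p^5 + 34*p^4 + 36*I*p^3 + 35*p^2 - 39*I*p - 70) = -p^6 - 3*I*p^5 - 34*p^4 - 36*I*p^3 - 34*p^2 + 37*I*p + 73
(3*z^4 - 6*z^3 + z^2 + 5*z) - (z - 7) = 3*z^4 - 6*z^3 + z^2 + 4*z + 7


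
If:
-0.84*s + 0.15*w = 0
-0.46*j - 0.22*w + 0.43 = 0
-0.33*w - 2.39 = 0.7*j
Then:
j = -303.50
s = 113.67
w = 636.55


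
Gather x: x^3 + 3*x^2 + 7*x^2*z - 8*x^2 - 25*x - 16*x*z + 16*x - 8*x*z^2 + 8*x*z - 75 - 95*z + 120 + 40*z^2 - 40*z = x^3 + x^2*(7*z - 5) + x*(-8*z^2 - 8*z - 9) + 40*z^2 - 135*z + 45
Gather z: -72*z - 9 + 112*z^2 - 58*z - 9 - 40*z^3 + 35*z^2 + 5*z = -40*z^3 + 147*z^2 - 125*z - 18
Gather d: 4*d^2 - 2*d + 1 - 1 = 4*d^2 - 2*d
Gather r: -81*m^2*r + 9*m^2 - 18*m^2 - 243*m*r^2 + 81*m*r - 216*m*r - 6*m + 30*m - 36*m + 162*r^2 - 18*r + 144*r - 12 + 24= -9*m^2 - 12*m + r^2*(162 - 243*m) + r*(-81*m^2 - 135*m + 126) + 12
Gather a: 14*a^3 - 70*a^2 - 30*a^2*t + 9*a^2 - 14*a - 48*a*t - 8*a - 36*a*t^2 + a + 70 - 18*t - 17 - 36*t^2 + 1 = 14*a^3 + a^2*(-30*t - 61) + a*(-36*t^2 - 48*t - 21) - 36*t^2 - 18*t + 54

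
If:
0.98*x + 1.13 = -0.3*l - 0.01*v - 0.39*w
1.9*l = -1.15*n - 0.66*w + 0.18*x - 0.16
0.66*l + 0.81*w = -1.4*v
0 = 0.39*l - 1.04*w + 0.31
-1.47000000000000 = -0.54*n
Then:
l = -1.67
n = 2.72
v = 0.98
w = -0.33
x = -0.52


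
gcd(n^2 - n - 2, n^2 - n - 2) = n^2 - n - 2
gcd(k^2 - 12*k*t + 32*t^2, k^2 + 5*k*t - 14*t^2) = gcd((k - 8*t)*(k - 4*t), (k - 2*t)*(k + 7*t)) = 1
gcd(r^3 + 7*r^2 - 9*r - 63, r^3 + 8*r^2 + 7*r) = r + 7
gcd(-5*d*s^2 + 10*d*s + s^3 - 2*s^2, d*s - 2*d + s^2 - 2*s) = s - 2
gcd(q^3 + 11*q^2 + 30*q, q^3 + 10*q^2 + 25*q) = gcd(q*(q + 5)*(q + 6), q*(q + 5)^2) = q^2 + 5*q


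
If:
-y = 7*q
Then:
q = -y/7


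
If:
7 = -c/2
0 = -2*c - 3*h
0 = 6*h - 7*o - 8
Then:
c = -14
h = 28/3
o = 48/7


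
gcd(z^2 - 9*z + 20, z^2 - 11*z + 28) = z - 4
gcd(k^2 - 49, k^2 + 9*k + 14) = k + 7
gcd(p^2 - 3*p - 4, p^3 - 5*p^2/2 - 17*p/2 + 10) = p - 4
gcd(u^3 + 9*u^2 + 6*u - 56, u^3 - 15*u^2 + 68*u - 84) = u - 2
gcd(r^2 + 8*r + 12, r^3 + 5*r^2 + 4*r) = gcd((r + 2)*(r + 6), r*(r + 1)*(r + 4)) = 1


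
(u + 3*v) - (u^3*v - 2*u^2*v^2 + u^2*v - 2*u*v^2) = -u^3*v + 2*u^2*v^2 - u^2*v + 2*u*v^2 + u + 3*v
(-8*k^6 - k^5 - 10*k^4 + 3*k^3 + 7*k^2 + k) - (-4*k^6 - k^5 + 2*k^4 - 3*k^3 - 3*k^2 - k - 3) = -4*k^6 - 12*k^4 + 6*k^3 + 10*k^2 + 2*k + 3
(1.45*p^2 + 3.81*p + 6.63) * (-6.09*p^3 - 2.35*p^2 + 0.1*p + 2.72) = -8.8305*p^5 - 26.6104*p^4 - 49.1852*p^3 - 11.2555*p^2 + 11.0262*p + 18.0336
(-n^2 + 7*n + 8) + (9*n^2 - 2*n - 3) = 8*n^2 + 5*n + 5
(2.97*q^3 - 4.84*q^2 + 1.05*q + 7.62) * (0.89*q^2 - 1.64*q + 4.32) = 2.6433*q^5 - 9.1784*q^4 + 21.7025*q^3 - 15.849*q^2 - 7.9608*q + 32.9184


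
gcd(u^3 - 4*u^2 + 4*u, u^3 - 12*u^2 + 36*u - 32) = u^2 - 4*u + 4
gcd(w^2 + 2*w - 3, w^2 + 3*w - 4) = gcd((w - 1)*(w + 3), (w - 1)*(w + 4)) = w - 1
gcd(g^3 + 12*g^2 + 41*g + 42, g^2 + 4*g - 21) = g + 7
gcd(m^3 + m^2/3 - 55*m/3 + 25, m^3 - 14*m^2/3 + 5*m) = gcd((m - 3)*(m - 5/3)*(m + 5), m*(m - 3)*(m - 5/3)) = m^2 - 14*m/3 + 5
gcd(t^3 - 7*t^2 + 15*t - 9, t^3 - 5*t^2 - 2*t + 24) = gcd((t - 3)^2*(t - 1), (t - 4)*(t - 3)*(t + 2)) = t - 3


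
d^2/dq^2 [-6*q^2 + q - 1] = -12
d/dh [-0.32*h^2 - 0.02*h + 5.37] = -0.64*h - 0.02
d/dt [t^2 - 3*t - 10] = 2*t - 3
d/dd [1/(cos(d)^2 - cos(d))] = (-sin(d)/cos(d)^2 + 2*tan(d))/(cos(d) - 1)^2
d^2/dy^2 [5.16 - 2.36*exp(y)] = -2.36*exp(y)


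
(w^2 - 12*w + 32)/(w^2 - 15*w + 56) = (w - 4)/(w - 7)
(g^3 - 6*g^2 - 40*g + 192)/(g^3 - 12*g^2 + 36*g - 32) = (g^2 + 2*g - 24)/(g^2 - 4*g + 4)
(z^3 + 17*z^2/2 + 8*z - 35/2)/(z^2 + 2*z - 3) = (2*z^2 + 19*z + 35)/(2*(z + 3))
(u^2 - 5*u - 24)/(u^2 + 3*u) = (u - 8)/u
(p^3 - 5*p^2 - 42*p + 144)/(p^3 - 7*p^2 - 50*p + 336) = (p^2 + 3*p - 18)/(p^2 + p - 42)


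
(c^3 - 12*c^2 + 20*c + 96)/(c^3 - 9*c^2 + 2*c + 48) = (c - 6)/(c - 3)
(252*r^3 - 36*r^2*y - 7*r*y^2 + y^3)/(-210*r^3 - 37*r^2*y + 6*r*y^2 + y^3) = (-42*r^2 - r*y + y^2)/(35*r^2 + 12*r*y + y^2)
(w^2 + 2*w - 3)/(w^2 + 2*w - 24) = (w^2 + 2*w - 3)/(w^2 + 2*w - 24)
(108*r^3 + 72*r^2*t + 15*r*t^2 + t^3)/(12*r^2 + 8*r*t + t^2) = (18*r^2 + 9*r*t + t^2)/(2*r + t)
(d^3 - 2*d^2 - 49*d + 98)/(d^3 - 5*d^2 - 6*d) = (-d^3 + 2*d^2 + 49*d - 98)/(d*(-d^2 + 5*d + 6))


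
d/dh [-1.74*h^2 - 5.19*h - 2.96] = -3.48*h - 5.19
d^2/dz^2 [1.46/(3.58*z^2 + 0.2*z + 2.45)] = (-37.423888*z^2 - 2.09072*z + 1.46*(7.16*z + 0.2)*(14.32*z + 0.4) - 25.61132)/(3.58*z^2 + 0.2*z + 2.45)^3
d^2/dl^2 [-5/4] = 0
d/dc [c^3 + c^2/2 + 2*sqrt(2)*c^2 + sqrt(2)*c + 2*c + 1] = 3*c^2 + c + 4*sqrt(2)*c + sqrt(2) + 2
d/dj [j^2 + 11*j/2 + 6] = 2*j + 11/2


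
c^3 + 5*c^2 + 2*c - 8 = (c - 1)*(c + 2)*(c + 4)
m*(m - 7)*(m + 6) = m^3 - m^2 - 42*m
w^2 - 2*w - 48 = (w - 8)*(w + 6)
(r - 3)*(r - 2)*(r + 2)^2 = r^4 - r^3 - 10*r^2 + 4*r + 24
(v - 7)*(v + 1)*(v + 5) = v^3 - v^2 - 37*v - 35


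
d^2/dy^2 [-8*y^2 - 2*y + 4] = -16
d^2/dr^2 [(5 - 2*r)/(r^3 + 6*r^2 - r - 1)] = 2*(-(2*r - 5)*(3*r^2 + 12*r - 1)^2 + (6*r^2 + 24*r + 3*(r + 2)*(2*r - 5) - 2)*(r^3 + 6*r^2 - r - 1))/(r^3 + 6*r^2 - r - 1)^3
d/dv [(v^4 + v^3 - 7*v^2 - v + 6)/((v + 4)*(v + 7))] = 2*(v^5 + 17*v^4 + 67*v^3 + 4*v^2 - 202*v - 47)/(v^4 + 22*v^3 + 177*v^2 + 616*v + 784)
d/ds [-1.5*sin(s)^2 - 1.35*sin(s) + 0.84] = -(3.0*sin(s) + 1.35)*cos(s)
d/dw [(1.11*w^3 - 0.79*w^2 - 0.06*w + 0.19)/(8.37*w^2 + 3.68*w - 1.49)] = (9.2907*w^4 + 8.1696*w^3 - 7.3667*w^2 - 0.8264*w - 0.6098)/(70.0569*w^4 + 61.6032*w^3 - 11.4002*w^2 - 10.9664*w + 2.2201)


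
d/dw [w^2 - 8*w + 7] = 2*w - 8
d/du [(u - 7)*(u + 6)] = 2*u - 1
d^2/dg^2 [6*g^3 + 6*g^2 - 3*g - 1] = 36*g + 12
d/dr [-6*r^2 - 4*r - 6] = -12*r - 4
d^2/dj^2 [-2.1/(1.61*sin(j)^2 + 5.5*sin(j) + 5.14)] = (21.77364*sin(j)^4 + 55.7865*sin(j)^3 - 38.64882*sin(j)^2 - 170.94*sin(j) - 92.29332)/(1.61*sin(j)^2 + 5.5*sin(j) + 5.14)^3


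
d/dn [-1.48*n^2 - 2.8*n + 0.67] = -2.96*n - 2.8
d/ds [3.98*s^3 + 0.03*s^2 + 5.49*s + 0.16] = 11.94*s^2 + 0.06*s + 5.49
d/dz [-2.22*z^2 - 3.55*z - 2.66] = -4.44*z - 3.55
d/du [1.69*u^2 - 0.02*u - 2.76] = 3.38*u - 0.02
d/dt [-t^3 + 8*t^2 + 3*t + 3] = -3*t^2 + 16*t + 3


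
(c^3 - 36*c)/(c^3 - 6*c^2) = (c + 6)/c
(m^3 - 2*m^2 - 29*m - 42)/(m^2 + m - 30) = (m^3 - 2*m^2 - 29*m - 42)/(m^2 + m - 30)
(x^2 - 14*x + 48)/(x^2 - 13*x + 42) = (x - 8)/(x - 7)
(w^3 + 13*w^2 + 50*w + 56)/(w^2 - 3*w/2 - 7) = 2*(w^2 + 11*w + 28)/(2*w - 7)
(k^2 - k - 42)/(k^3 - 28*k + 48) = (k - 7)/(k^2 - 6*k + 8)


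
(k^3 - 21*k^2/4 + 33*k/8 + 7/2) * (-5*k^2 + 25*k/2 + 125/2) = -5*k^5 + 155*k^4/4 - 95*k^3/4 - 4705*k^2/16 + 4825*k/16 + 875/4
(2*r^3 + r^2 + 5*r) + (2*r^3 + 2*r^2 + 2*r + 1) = 4*r^3 + 3*r^2 + 7*r + 1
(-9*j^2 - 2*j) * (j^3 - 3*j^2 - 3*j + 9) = -9*j^5 + 25*j^4 + 33*j^3 - 75*j^2 - 18*j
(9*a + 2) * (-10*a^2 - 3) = -90*a^3 - 20*a^2 - 27*a - 6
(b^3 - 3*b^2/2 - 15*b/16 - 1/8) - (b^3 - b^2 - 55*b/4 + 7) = -b^2/2 + 205*b/16 - 57/8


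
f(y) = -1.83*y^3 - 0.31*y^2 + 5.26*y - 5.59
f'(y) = -5.49*y^2 - 0.62*y + 5.26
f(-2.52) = 8.47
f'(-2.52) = -28.04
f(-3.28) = 38.40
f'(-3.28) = -51.77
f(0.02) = -5.48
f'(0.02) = 5.25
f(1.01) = -2.48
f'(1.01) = -0.97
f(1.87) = -8.80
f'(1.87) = -15.10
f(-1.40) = -8.54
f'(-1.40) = -4.63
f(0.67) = -2.76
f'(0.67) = 2.38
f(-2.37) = 4.56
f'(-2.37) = -24.11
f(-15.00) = 6022.01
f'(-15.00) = -1220.69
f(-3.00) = 25.25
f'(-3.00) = -42.29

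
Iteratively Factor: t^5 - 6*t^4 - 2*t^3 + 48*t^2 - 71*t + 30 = (t - 2)*(t^4 - 4*t^3 - 10*t^2 + 28*t - 15) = (t - 2)*(t - 1)*(t^3 - 3*t^2 - 13*t + 15) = (t - 2)*(t - 1)^2*(t^2 - 2*t - 15) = (t - 5)*(t - 2)*(t - 1)^2*(t + 3)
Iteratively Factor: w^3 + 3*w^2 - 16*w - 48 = (w + 4)*(w^2 - w - 12) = (w + 3)*(w + 4)*(w - 4)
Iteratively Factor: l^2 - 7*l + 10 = (l - 5)*(l - 2)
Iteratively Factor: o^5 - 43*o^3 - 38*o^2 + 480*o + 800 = (o - 5)*(o^4 + 5*o^3 - 18*o^2 - 128*o - 160) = (o - 5)*(o + 4)*(o^3 + o^2 - 22*o - 40) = (o - 5)*(o + 2)*(o + 4)*(o^2 - o - 20) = (o - 5)^2*(o + 2)*(o + 4)*(o + 4)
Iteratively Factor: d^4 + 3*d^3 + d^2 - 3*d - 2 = (d + 2)*(d^3 + d^2 - d - 1) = (d + 1)*(d + 2)*(d^2 - 1) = (d + 1)^2*(d + 2)*(d - 1)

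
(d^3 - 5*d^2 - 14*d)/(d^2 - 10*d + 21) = d*(d + 2)/(d - 3)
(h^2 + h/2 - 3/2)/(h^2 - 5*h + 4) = (h + 3/2)/(h - 4)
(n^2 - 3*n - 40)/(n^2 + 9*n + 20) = (n - 8)/(n + 4)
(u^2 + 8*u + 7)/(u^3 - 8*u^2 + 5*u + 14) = (u + 7)/(u^2 - 9*u + 14)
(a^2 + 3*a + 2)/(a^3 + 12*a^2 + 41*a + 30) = (a + 2)/(a^2 + 11*a + 30)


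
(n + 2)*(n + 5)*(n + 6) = n^3 + 13*n^2 + 52*n + 60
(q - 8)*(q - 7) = q^2 - 15*q + 56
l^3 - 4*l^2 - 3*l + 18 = (l - 3)^2*(l + 2)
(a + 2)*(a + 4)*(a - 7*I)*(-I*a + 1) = -I*a^4 - 6*a^3 - 6*I*a^3 - 36*a^2 - 15*I*a^2 - 48*a - 42*I*a - 56*I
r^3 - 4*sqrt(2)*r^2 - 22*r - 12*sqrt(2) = (r - 6*sqrt(2))*(r + sqrt(2))^2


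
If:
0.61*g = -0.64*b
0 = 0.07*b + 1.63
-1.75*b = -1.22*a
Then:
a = -33.40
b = -23.29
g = 24.43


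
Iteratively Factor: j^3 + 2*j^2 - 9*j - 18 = (j + 2)*(j^2 - 9) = (j + 2)*(j + 3)*(j - 3)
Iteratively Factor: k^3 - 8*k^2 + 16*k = (k)*(k^2 - 8*k + 16) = k*(k - 4)*(k - 4)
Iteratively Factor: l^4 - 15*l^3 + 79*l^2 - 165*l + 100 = (l - 5)*(l^3 - 10*l^2 + 29*l - 20) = (l - 5)*(l - 1)*(l^2 - 9*l + 20) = (l - 5)*(l - 4)*(l - 1)*(l - 5)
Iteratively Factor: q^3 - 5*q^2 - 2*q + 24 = (q - 4)*(q^2 - q - 6) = (q - 4)*(q - 3)*(q + 2)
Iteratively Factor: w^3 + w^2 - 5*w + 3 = (w + 3)*(w^2 - 2*w + 1) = (w - 1)*(w + 3)*(w - 1)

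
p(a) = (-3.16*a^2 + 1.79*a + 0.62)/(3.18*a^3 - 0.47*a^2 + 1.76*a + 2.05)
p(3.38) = -0.23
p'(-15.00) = 0.00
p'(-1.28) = 0.89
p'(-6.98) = 0.02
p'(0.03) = 0.50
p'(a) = (1.79 - 6.32*a)/(3.18*a^3 - 0.47*a^2 + 1.76*a + 2.05) + (-9.54*a^2 + 0.94*a - 1.76)*(-3.16*a^2 + 1.79*a + 0.62)/(3.18*a^3 - 0.47*a^2 + 1.76*a + 2.05)^2 = (10.0488*a^4 - 11.3844*a^3 - 10.6351*a^2 - 12.3732*a + 2.5783)/(10.1124*a^6 - 2.9892*a^5 + 11.4145*a^4 + 11.3836*a^3 + 1.1706*a^2 + 7.216*a + 4.2025)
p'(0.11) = 0.21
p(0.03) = 0.32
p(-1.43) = 0.78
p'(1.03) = -0.48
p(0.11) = 0.35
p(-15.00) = 0.07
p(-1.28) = 0.90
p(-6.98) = 0.15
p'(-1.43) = 0.64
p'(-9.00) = 0.01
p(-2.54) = 0.42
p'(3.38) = 0.05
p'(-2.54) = 0.17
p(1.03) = -0.13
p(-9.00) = 0.11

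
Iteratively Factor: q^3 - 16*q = (q - 4)*(q^2 + 4*q) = q*(q - 4)*(q + 4)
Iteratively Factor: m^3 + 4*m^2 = (m)*(m^2 + 4*m) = m^2*(m + 4)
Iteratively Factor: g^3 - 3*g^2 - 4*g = (g)*(g^2 - 3*g - 4) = g*(g + 1)*(g - 4)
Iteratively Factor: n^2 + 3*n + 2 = (n + 1)*(n + 2)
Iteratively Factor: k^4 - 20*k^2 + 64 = (k + 4)*(k^3 - 4*k^2 - 4*k + 16) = (k - 2)*(k + 4)*(k^2 - 2*k - 8) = (k - 2)*(k + 2)*(k + 4)*(k - 4)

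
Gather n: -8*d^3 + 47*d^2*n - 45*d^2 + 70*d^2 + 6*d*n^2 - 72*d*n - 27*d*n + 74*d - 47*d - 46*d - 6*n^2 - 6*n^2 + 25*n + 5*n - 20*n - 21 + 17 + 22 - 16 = -8*d^3 + 25*d^2 - 19*d + n^2*(6*d - 12) + n*(47*d^2 - 99*d + 10) + 2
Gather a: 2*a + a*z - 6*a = a*(z - 4)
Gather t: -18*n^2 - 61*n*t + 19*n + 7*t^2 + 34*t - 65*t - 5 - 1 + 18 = -18*n^2 + 19*n + 7*t^2 + t*(-61*n - 31) + 12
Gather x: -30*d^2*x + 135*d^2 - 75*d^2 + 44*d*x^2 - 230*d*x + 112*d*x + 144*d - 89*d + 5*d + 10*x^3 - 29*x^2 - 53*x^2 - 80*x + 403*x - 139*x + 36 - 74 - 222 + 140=60*d^2 + 60*d + 10*x^3 + x^2*(44*d - 82) + x*(-30*d^2 - 118*d + 184) - 120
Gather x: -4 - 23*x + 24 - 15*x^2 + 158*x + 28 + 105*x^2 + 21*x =90*x^2 + 156*x + 48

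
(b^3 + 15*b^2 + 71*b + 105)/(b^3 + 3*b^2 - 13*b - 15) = (b^2 + 10*b + 21)/(b^2 - 2*b - 3)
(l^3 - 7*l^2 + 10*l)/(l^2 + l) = (l^2 - 7*l + 10)/(l + 1)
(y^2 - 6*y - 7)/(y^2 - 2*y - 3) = (y - 7)/(y - 3)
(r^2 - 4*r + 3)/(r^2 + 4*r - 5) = (r - 3)/(r + 5)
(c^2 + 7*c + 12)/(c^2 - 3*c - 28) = (c + 3)/(c - 7)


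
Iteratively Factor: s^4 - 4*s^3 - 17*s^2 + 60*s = (s - 5)*(s^3 + s^2 - 12*s) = (s - 5)*(s + 4)*(s^2 - 3*s) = (s - 5)*(s - 3)*(s + 4)*(s)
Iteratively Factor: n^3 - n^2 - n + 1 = (n - 1)*(n^2 - 1) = (n - 1)^2*(n + 1)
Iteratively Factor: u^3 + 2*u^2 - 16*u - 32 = (u + 2)*(u^2 - 16) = (u - 4)*(u + 2)*(u + 4)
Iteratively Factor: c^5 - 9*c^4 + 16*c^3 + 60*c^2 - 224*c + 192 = (c - 4)*(c^4 - 5*c^3 - 4*c^2 + 44*c - 48) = (c - 4)*(c - 2)*(c^3 - 3*c^2 - 10*c + 24) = (c - 4)^2*(c - 2)*(c^2 + c - 6) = (c - 4)^2*(c - 2)^2*(c + 3)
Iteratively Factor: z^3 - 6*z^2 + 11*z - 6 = (z - 3)*(z^2 - 3*z + 2) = (z - 3)*(z - 2)*(z - 1)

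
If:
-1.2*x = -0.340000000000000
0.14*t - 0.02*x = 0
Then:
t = 0.04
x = 0.28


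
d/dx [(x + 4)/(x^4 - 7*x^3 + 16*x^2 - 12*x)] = (-3*x^3 - 8*x^2 + 52*x - 24)/(x^2*(x^5 - 12*x^4 + 57*x^3 - 134*x^2 + 156*x - 72))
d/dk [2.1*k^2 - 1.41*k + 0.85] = 4.2*k - 1.41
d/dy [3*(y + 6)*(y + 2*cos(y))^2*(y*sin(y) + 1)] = 3*(y + 2*cos(y))*((y + 6)*(y + 2*cos(y))*(y*cos(y) + sin(y)) - 2*(y + 6)*(y*sin(y) + 1)*(2*sin(y) - 1) + (y + 2*cos(y))*(y*sin(y) + 1))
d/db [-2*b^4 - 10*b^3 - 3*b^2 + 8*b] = -8*b^3 - 30*b^2 - 6*b + 8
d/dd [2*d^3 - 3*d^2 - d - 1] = 6*d^2 - 6*d - 1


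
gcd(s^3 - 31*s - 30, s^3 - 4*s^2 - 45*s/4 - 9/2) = s - 6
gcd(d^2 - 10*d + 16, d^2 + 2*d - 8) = d - 2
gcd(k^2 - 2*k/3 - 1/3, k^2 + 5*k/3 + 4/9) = k + 1/3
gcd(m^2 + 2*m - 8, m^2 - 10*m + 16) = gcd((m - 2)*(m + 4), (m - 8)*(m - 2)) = m - 2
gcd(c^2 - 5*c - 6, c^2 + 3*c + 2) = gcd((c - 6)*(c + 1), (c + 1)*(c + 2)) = c + 1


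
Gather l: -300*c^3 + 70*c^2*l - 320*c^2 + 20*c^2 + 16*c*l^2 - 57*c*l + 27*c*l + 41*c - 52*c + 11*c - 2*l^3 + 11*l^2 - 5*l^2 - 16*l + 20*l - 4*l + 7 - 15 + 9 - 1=-300*c^3 - 300*c^2 - 2*l^3 + l^2*(16*c + 6) + l*(70*c^2 - 30*c)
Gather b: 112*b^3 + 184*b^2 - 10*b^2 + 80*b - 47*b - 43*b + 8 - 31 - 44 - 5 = 112*b^3 + 174*b^2 - 10*b - 72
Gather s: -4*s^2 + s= -4*s^2 + s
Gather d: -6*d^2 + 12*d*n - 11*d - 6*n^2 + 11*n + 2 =-6*d^2 + d*(12*n - 11) - 6*n^2 + 11*n + 2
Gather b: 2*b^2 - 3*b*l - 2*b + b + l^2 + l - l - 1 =2*b^2 + b*(-3*l - 1) + l^2 - 1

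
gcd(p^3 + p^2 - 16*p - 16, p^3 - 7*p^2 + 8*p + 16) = p^2 - 3*p - 4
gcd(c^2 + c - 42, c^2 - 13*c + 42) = c - 6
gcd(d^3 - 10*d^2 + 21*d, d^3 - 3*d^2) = d^2 - 3*d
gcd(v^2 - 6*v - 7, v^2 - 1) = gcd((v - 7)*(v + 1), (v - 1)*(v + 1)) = v + 1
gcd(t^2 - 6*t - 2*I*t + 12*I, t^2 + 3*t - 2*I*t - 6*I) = t - 2*I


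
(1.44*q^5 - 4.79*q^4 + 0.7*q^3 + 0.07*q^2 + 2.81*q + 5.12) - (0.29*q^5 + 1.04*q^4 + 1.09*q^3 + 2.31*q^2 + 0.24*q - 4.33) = 1.15*q^5 - 5.83*q^4 - 0.39*q^3 - 2.24*q^2 + 2.57*q + 9.45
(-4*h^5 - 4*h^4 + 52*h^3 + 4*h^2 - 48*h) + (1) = -4*h^5 - 4*h^4 + 52*h^3 + 4*h^2 - 48*h + 1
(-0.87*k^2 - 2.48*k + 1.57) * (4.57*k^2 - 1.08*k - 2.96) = -3.9759*k^4 - 10.394*k^3 + 12.4285*k^2 + 5.6452*k - 4.6472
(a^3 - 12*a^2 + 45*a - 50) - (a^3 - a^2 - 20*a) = -11*a^2 + 65*a - 50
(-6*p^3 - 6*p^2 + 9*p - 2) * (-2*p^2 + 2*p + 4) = 12*p^5 - 54*p^3 - 2*p^2 + 32*p - 8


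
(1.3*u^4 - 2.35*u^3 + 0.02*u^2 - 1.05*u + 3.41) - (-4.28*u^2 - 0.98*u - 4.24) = 1.3*u^4 - 2.35*u^3 + 4.3*u^2 - 0.0700000000000001*u + 7.65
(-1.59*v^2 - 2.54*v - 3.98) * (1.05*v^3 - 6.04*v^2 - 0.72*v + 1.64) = -1.6695*v^5 + 6.9366*v^4 + 12.3074*v^3 + 23.2604*v^2 - 1.3*v - 6.5272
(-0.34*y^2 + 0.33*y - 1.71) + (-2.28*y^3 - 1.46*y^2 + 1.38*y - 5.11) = -2.28*y^3 - 1.8*y^2 + 1.71*y - 6.82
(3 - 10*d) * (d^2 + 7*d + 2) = -10*d^3 - 67*d^2 + d + 6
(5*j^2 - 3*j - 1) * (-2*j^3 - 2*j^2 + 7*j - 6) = -10*j^5 - 4*j^4 + 43*j^3 - 49*j^2 + 11*j + 6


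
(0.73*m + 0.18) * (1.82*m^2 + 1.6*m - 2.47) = 1.3286*m^3 + 1.4956*m^2 - 1.5151*m - 0.4446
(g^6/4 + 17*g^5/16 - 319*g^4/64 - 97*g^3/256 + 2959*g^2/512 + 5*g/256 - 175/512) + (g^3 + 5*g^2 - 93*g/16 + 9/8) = g^6/4 + 17*g^5/16 - 319*g^4/64 + 159*g^3/256 + 5519*g^2/512 - 1483*g/256 + 401/512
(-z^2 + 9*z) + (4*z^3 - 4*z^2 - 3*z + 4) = 4*z^3 - 5*z^2 + 6*z + 4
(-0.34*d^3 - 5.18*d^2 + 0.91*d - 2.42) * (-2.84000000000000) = 0.9656*d^3 + 14.7112*d^2 - 2.5844*d + 6.8728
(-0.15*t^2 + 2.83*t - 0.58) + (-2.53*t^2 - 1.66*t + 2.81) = -2.68*t^2 + 1.17*t + 2.23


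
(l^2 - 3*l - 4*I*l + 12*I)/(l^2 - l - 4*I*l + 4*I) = (l - 3)/(l - 1)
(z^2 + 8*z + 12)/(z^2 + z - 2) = (z + 6)/(z - 1)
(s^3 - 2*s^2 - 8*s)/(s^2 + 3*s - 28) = s*(s + 2)/(s + 7)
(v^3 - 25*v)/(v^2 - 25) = v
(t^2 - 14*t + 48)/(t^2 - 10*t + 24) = (t - 8)/(t - 4)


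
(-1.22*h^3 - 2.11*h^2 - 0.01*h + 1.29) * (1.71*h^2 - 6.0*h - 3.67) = -2.0862*h^5 + 3.7119*h^4 + 17.1203*h^3 + 10.0096*h^2 - 7.7033*h - 4.7343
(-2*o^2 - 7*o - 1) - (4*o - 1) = -2*o^2 - 11*o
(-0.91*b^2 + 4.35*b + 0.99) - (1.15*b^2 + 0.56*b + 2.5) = -2.06*b^2 + 3.79*b - 1.51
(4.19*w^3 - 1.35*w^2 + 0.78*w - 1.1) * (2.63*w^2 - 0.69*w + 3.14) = 11.0197*w^5 - 6.4416*w^4 + 16.1395*w^3 - 7.6702*w^2 + 3.2082*w - 3.454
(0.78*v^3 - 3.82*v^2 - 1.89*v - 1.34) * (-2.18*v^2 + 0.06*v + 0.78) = -1.7004*v^5 + 8.3744*v^4 + 4.4994*v^3 - 0.1718*v^2 - 1.5546*v - 1.0452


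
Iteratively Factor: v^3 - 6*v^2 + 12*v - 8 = (v - 2)*(v^2 - 4*v + 4) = (v - 2)^2*(v - 2)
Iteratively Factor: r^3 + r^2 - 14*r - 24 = (r + 3)*(r^2 - 2*r - 8) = (r + 2)*(r + 3)*(r - 4)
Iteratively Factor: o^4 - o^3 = (o)*(o^3 - o^2) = o^2*(o^2 - o) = o^3*(o - 1)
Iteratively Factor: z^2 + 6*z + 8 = (z + 4)*(z + 2)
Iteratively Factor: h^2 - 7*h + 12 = (h - 4)*(h - 3)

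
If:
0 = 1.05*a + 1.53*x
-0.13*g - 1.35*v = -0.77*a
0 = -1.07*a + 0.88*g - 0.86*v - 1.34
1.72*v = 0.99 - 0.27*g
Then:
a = 0.73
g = 2.58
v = 0.17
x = -0.50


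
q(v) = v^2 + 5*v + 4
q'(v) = 2*v + 5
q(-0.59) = 1.40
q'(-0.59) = 3.82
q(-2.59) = -2.24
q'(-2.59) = -0.18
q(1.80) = 16.24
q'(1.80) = 8.60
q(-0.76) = 0.78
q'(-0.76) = 3.48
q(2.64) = 24.17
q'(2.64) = 10.28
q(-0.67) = 1.10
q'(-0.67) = 3.66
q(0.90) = 9.31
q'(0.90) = 6.80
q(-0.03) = 3.85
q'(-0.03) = 4.94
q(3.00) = 28.00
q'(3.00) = 11.00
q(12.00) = 208.00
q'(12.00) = 29.00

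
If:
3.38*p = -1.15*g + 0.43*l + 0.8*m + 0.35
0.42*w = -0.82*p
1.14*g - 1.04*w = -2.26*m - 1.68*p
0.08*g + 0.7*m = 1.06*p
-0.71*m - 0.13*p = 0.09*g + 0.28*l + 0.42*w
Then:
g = 0.38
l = 0.05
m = -0.12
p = -0.05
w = 0.09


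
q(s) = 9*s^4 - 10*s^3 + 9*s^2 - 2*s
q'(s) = 36*s^3 - 30*s^2 + 18*s - 2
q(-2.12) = 321.77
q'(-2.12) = -518.00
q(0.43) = 0.32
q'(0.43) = 3.06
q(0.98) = 5.57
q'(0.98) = 20.71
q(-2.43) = 515.30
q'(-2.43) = -739.45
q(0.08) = -0.11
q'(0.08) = -0.73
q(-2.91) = 973.83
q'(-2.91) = -1195.54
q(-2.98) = 1060.27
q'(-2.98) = -1274.74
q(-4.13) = 3484.66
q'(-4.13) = -3124.07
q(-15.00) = 491430.00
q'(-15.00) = -128522.00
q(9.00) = 52470.00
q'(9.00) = 23974.00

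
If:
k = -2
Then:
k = -2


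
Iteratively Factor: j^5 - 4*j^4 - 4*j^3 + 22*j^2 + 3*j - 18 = (j - 1)*(j^4 - 3*j^3 - 7*j^2 + 15*j + 18) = (j - 1)*(j + 1)*(j^3 - 4*j^2 - 3*j + 18) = (j - 1)*(j + 1)*(j + 2)*(j^2 - 6*j + 9) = (j - 3)*(j - 1)*(j + 1)*(j + 2)*(j - 3)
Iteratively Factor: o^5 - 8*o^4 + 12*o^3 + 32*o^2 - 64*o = (o - 2)*(o^4 - 6*o^3 + 32*o) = (o - 4)*(o - 2)*(o^3 - 2*o^2 - 8*o) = (o - 4)*(o - 2)*(o + 2)*(o^2 - 4*o) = o*(o - 4)*(o - 2)*(o + 2)*(o - 4)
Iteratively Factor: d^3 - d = (d)*(d^2 - 1) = d*(d - 1)*(d + 1)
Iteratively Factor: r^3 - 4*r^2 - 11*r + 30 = (r - 5)*(r^2 + r - 6) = (r - 5)*(r + 3)*(r - 2)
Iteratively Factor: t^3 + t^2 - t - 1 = (t - 1)*(t^2 + 2*t + 1) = (t - 1)*(t + 1)*(t + 1)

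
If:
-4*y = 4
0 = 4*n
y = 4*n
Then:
No Solution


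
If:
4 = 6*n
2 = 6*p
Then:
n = 2/3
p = 1/3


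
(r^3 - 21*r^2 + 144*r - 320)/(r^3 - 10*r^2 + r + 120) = (r - 8)/(r + 3)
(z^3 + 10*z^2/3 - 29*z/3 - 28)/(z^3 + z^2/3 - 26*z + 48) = (3*z^2 + 19*z + 28)/(3*z^2 + 10*z - 48)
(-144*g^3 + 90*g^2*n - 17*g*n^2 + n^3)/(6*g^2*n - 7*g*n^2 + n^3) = (-24*g^2 + 11*g*n - n^2)/(n*(g - n))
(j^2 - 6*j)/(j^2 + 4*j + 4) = j*(j - 6)/(j^2 + 4*j + 4)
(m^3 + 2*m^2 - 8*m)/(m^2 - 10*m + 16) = m*(m + 4)/(m - 8)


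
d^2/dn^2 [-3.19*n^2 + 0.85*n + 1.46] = -6.38000000000000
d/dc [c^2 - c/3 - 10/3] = 2*c - 1/3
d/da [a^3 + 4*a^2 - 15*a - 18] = 3*a^2 + 8*a - 15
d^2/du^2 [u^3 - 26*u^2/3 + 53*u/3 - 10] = 6*u - 52/3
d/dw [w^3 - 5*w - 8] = 3*w^2 - 5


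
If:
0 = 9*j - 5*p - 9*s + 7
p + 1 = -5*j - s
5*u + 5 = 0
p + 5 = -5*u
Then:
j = -8/27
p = 0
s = 13/27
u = -1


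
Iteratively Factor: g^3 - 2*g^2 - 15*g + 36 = (g + 4)*(g^2 - 6*g + 9) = (g - 3)*(g + 4)*(g - 3)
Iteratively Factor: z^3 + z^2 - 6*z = (z + 3)*(z^2 - 2*z) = (z - 2)*(z + 3)*(z)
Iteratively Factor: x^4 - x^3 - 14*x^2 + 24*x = (x + 4)*(x^3 - 5*x^2 + 6*x) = (x - 3)*(x + 4)*(x^2 - 2*x) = x*(x - 3)*(x + 4)*(x - 2)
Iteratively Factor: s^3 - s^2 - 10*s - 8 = (s + 2)*(s^2 - 3*s - 4) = (s + 1)*(s + 2)*(s - 4)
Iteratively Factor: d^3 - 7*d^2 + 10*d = (d - 2)*(d^2 - 5*d) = d*(d - 2)*(d - 5)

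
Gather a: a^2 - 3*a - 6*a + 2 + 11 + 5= a^2 - 9*a + 18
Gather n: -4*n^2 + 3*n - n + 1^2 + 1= -4*n^2 + 2*n + 2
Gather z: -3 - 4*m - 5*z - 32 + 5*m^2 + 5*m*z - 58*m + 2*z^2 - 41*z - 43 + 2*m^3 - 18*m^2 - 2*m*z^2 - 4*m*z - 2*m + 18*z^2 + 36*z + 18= 2*m^3 - 13*m^2 - 64*m + z^2*(20 - 2*m) + z*(m - 10) - 60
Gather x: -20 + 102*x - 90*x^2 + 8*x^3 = 8*x^3 - 90*x^2 + 102*x - 20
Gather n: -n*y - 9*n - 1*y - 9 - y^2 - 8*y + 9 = n*(-y - 9) - y^2 - 9*y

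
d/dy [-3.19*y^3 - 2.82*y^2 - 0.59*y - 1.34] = -9.57*y^2 - 5.64*y - 0.59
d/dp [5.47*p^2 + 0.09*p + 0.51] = 10.94*p + 0.09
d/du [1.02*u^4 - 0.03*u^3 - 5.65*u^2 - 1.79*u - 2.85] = 4.08*u^3 - 0.09*u^2 - 11.3*u - 1.79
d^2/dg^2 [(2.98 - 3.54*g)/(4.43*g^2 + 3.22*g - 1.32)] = (-(3.54*g - 2.98)*(8.86*g + 3.22)*(17.72*g + 6.44) + (94.0932*g - 3.6052)*(4.43*g^2 + 3.22*g - 1.32))/(4.43*g^2 + 3.22*g - 1.32)^3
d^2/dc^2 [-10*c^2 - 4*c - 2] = -20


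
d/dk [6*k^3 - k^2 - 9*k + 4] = 18*k^2 - 2*k - 9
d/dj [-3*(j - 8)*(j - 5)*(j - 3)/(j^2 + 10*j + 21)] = 3*(-j^4 - 20*j^3 + 176*j^2 + 432*j - 2859)/(j^4 + 20*j^3 + 142*j^2 + 420*j + 441)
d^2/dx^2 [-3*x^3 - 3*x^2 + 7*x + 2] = -18*x - 6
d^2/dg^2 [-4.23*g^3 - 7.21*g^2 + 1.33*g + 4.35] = -25.38*g - 14.42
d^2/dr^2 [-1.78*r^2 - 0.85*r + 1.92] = -3.56000000000000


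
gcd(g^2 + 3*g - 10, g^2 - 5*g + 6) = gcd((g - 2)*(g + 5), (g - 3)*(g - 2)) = g - 2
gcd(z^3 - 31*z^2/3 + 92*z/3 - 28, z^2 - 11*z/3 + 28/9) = z - 7/3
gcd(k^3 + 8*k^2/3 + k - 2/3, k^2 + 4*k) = 1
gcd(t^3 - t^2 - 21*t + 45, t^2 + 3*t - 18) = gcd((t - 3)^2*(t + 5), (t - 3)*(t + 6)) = t - 3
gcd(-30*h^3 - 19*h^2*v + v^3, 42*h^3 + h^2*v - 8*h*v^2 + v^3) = 2*h + v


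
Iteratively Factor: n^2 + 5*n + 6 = (n + 2)*(n + 3)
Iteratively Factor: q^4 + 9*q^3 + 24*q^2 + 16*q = (q + 4)*(q^3 + 5*q^2 + 4*q) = q*(q + 4)*(q^2 + 5*q + 4) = q*(q + 1)*(q + 4)*(q + 4)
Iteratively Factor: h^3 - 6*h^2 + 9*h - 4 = (h - 1)*(h^2 - 5*h + 4) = (h - 1)^2*(h - 4)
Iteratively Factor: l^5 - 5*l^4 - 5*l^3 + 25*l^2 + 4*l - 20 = (l - 1)*(l^4 - 4*l^3 - 9*l^2 + 16*l + 20) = (l - 1)*(l + 2)*(l^3 - 6*l^2 + 3*l + 10) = (l - 5)*(l - 1)*(l + 2)*(l^2 - l - 2) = (l - 5)*(l - 2)*(l - 1)*(l + 2)*(l + 1)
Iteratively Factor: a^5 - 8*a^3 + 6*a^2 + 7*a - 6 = (a - 1)*(a^4 + a^3 - 7*a^2 - a + 6) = (a - 1)*(a + 3)*(a^3 - 2*a^2 - a + 2) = (a - 1)*(a + 1)*(a + 3)*(a^2 - 3*a + 2) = (a - 2)*(a - 1)*(a + 1)*(a + 3)*(a - 1)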